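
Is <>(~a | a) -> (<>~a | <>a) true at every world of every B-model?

Tableau for the negation ~(<>(~a | a) -> (<>~a | <>a)):
1. ~(<>(~a | a) -> (<>~a | <>a)), 0
2. <>(~a | a), 0
3. ~(<>~a | <>a), 0
4. ~<>~a, 0
5. ~<>a, 0
6. a, 0
7. ~a, 0
Accessibility: 0R0
Branch closes: a and ~a both at 0.
Every branch of the negation's tableau closes; the branch above is one of them.

Valid in B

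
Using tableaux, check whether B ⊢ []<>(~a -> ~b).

Tableau for the negation ~[]<>(~a -> ~b):
1. ~[]<>(~a -> ~b), 0
2. ~<>(~a -> ~b), 1
3. ~(~a -> ~b), 0
4. ~a, 0
5. b, 0
6. ~(~a -> ~b), 1
7. ~a, 1
8. b, 1
Accessibility: 0R0, 0R1, 1R0, 1R1
The negation has an open branch (countermodel exists).

Invalid (countermodel exists)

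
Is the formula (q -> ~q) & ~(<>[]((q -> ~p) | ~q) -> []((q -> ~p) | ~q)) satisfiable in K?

Satisfiable

1. (q -> ~q) & ~(<>[]((q -> ~p) | ~q) -> []((q -> ~p) | ~q)), w0
2. q -> ~q, w0
3. ~(<>[]((q -> ~p) | ~q) -> []((q -> ~p) | ~q)), w0
4. <>[]((q -> ~p) | ~q), w0
5. ~[]((q -> ~p) | ~q), w0
6. ~q, w0
7. []((q -> ~p) | ~q), w1
8. ~((q -> ~p) | ~q), w2
9. ~(q -> ~p), w2
10. q, w2
11. p, w2
Accessibility: w0Rw1, w0Rw2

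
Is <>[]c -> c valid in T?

Invalid (countermodel exists)

Tableau for the negation ~(<>[]c -> c):
1. ~(<>[]c -> c), u
2. <>[]c, u
3. ~c, u
4. []c, v
5. c, v
Accessibility: uRu, uRv, vRv
The negation has an open branch (countermodel exists).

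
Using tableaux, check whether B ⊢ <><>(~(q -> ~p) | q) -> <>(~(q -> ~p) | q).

Tableau for the negation ~(<><>(~(q -> ~p) | q) -> <>(~(q -> ~p) | q)):
1. ~(<><>(~(q -> ~p) | q) -> <>(~(q -> ~p) | q)), u
2. <><>(~(q -> ~p) | q), u
3. ~<>(~(q -> ~p) | q), u
4. ~(~(q -> ~p) | q), u
5. q -> ~p, u
6. ~q, u
7. ~p, u
8. <>(~(q -> ~p) | q), v
9. ~(~(q -> ~p) | q), v
10. q -> ~p, v
11. ~q, v
12. ~p, v
13. ~(q -> ~p) | q, w
14. q, w
Accessibility: uRu, uRv, vRu, vRv, vRw, wRv, wRw
The negation has an open branch (countermodel exists).

No, not valid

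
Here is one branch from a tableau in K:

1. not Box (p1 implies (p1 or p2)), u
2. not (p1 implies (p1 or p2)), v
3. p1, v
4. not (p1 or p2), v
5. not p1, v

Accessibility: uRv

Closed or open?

Both p1 and not p1 appear at v.

Closed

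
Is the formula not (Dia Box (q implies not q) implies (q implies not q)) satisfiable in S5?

1. not (Dia Box (q implies not q) implies (q implies not q)), w0
2. Dia Box (q implies not q), w0   [neg-implies-rule on 1]
3. not (q implies not q), w0   [neg-implies-rule on 1]
4. q, w0   [neg-implies-rule on 3]
5. Box (q implies not q), w1   [Dia-rule on 2: fresh world w1, w0Rw1]
6. q implies not q, w0   [Box-rule on 5 via w1Rw0]
7. q implies not q, w1   [Box-rule on 5 via w1Rw1]
8. not q, w0   [implies-rule on 6 (branches; this branch)]
Accessibility: w0Rw0, w0Rw1, w1Rw0, w1Rw1
Branch closes: q and not q both at w0.
All branches of the tableau close; one closing branch shown above.

Unsatisfiable (every branch closes)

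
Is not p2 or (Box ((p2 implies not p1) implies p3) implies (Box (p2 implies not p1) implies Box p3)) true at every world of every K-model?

Valid in K

Tableau for the negation not (not p2 or (Box ((p2 implies not p1) implies p3) implies (Box (p2 implies not p1) implies Box p3))):
1. not (not p2 or (Box ((p2 implies not p1) implies p3) implies (Box (p2 implies not p1) implies Box p3))), w0
2. p2, w0   [neg-or-rule on 1]
3. not (Box ((p2 implies not p1) implies p3) implies (Box (p2 implies not p1) implies Box p3)), w0   [neg-or-rule on 1]
4. Box ((p2 implies not p1) implies p3), w0   [neg-implies-rule on 3]
5. not (Box (p2 implies not p1) implies Box p3), w0   [neg-implies-rule on 3]
6. Box (p2 implies not p1), w0   [neg-implies-rule on 5]
7. not Box p3, w0   [neg-implies-rule on 5]
8. not p3, w1   [neg-Box-rule on 7: fresh world w1, w0Rw1]
9. (p2 implies not p1) implies p3, w1   [Box-rule on 4 via w0Rw1]
10. p2 implies not p1, w1   [Box-rule on 6 via w0Rw1]
11. not (p2 implies not p1), w1   [implies-rule on 9 (branches; this branch)]
12. p2, w1   [neg-implies-rule on 11]
13. p1, w1   [neg-implies-rule on 11]
14. not p1, w1   [implies-rule on 10 (branches; this branch)]
Accessibility: w0Rw1
Branch closes: p1 and not p1 both at w1.
Every branch of the negation's tableau closes; the branch above is one of them.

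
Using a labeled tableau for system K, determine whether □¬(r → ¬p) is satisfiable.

Yes, satisfiable

1. □¬(r → ¬p), u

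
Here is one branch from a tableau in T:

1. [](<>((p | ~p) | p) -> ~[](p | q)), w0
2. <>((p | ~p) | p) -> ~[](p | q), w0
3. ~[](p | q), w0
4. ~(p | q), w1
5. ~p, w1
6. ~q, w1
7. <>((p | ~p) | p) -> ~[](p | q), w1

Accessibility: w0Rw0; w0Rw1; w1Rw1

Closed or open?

No atom appears with both signs at the same world.

Not closed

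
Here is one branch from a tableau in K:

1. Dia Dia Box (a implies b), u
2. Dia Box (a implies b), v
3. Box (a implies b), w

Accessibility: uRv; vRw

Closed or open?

Open

There is no literal clash: for every atom and world, at most one sign appears.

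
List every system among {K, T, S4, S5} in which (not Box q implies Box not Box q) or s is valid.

S5

S4-tableau for the negation not ((not Box q implies Box not Box q) or s):
1. not ((not Box q implies Box not Box q) or s), u
2. not (not Box q implies Box not Box q), u
3. not s, u
4. not Box q, u
5. not Box not Box q, u
6. not q, v
7. Box q, w
8. q, w
Accessibility: uRu, uRv, uRw, vRv, wRw
Complete open branch: countermodel on an S4-frame, so not valid in S4, nor in K, T (the same frame is also a K-frame and a T-frame).
S5-tableau for the negation not ((not Box q implies Box not Box q) or s):
1. not ((not Box q implies Box not Box q) or s), u
2. not (not Box q implies Box not Box q), u
3. not s, u
4. not Box q, u
5. not Box not Box q, u
6. not q, v
7. Box q, w
8. q, u
9. q, v
Accessibility: uRu, uRv, uRw, vRu, vRv, vRw, wRu, wRv, wRw
Branch closes: q and not q both at v.
Every branch closes (one shown): valid in S5.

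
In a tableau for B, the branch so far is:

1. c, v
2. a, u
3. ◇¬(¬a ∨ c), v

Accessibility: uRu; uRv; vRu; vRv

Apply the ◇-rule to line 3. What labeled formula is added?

a fresh world w with vRw, and ¬(¬a ∨ c) at w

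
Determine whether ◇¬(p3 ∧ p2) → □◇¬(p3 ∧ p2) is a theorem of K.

Tableau for the negation ¬(◇¬(p3 ∧ p2) → □◇¬(p3 ∧ p2)):
1. ¬(◇¬(p3 ∧ p2) → □◇¬(p3 ∧ p2)), 0
2. ◇¬(p3 ∧ p2), 0   [¬→-rule on 1]
3. ¬□◇¬(p3 ∧ p2), 0   [¬→-rule on 1]
4. ¬(p3 ∧ p2), 1   [◇-rule on 2: fresh world 1, 0R1]
5. ¬p2, 1   [¬∧-rule on 4 (branches; this branch)]
6. ¬◇¬(p3 ∧ p2), 2   [¬□-rule on 3: fresh world 2, 0R2]
Accessibility: 0R1, 0R2
The negation has an open branch (countermodel exists).

No, not valid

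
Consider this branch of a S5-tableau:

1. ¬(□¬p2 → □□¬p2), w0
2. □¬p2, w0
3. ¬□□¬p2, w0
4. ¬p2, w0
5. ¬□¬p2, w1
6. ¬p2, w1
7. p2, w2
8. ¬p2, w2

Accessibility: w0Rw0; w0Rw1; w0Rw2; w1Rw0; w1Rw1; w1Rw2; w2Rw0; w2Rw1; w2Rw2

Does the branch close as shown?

Yes, closed

Both p2 and ¬p2 appear at w2.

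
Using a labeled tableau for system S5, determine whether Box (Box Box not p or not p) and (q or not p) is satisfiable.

Satisfiable (open branch found)

1. Box (Box Box not p or not p) and (q or not p), u
2. Box (Box Box not p or not p), u
3. q or not p, u
4. Box Box not p or not p, u
5. not p, u
Accessibility: uRu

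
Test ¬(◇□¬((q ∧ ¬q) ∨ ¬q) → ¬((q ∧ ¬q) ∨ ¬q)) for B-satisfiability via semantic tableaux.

Unsatisfiable

1. ¬(◇□¬((q ∧ ¬q) ∨ ¬q) → ¬((q ∧ ¬q) ∨ ¬q)), w0
2. ◇□¬((q ∧ ¬q) ∨ ¬q), w0
3. (q ∧ ¬q) ∨ ¬q, w0
4. ¬q, w0
5. □¬((q ∧ ¬q) ∨ ¬q), w1
6. ¬((q ∧ ¬q) ∨ ¬q), w0
7. ¬(q ∧ ¬q), w0
8. q, w0
Accessibility: w0Rw0, w0Rw1, w1Rw0, w1Rw1
Branch closes: q and ¬q both at w0.
(One branch shown.) All branches close.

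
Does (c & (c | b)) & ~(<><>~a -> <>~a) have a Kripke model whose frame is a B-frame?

1. (c & (c | b)) & ~(<><>~a -> <>~a), w0
2. c & (c | b), w0
3. ~(<><>~a -> <>~a), w0
4. c, w0
5. c | b, w0
6. <><>~a, w0
7. ~<>~a, w0
8. a, w0
9. b, w0
10. <>~a, w1
11. a, w1
12. ~a, w2
Accessibility: w0Rw0, w0Rw1, w1Rw0, w1Rw1, w1Rw2, w2Rw1, w2Rw2

Yes, satisfiable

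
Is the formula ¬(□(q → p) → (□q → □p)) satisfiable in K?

No, unsatisfiable

1. ¬(□(q → p) → (□q → □p)), w0
2. □(q → p), w0
3. ¬(□q → □p), w0
4. □q, w0
5. ¬□p, w0
6. ¬p, w1
7. q → p, w1
8. q, w1
9. p, w1
Accessibility: w0Rw1
Branch closes: p and ¬p both at w1.
(One branch shown.) All branches close.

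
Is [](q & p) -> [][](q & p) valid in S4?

Valid

Tableau for the negation ~([](q & p) -> [][](q & p)):
1. ~([](q & p) -> [][](q & p)), w0
2. [](q & p), w0   [~->-rule on 1]
3. ~[][](q & p), w0   [~->-rule on 1]
4. q & p, w0   [[]-rule on 2 via w0Rw0]
5. q, w0   [&-rule on 4]
6. p, w0   [&-rule on 4]
7. ~[](q & p), w1   [~[]-rule on 3: fresh world w1, w0Rw1]
8. q & p, w1   [[]-rule on 2 via w0Rw1]
9. q, w1   [&-rule on 8]
10. p, w1   [&-rule on 8]
11. ~(q & p), w2   [~[]-rule on 7: fresh world w2, w1Rw2]
12. q & p, w2   [[]-rule on 2 via w0Rw2]
13. q, w2   [&-rule on 12]
14. p, w2   [&-rule on 12]
15. ~p, w2   [~&-rule on 11 (branches; this branch)]
Accessibility: w0Rw0, w0Rw1, w0Rw2, w1Rw1, w1Rw2, w2Rw2
Branch closes: p and ~p both at w2.
Every branch of the negation's tableau closes; the branch above is one of them.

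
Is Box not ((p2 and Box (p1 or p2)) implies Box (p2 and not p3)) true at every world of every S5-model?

Tableau for the negation not Box not ((p2 and Box (p1 or p2)) implies Box (p2 and not p3)):
1. not Box not ((p2 and Box (p1 or p2)) implies Box (p2 and not p3)), w0
2. (p2 and Box (p1 or p2)) implies Box (p2 and not p3), w1
3. Box (p2 and not p3), w1
4. p2 and not p3, w0
5. p2, w0
6. not p3, w0
7. p2 and not p3, w1
8. p2, w1
9. not p3, w1
Accessibility: w0Rw0, w0Rw1, w1Rw0, w1Rw1
The negation has an open branch (countermodel exists).

Not valid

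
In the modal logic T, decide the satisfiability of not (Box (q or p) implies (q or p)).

No, unsatisfiable

1. not (Box (q or p) implies (q or p)), 0
2. Box (q or p), 0
3. not (q or p), 0
4. not q, 0
5. not p, 0
6. q or p, 0
7. p, 0
Accessibility: 0R0
Branch closes: p and not p both at 0.
(One branch shown.) All branches close.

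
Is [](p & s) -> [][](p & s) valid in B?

Tableau for the negation ~([](p & s) -> [][](p & s)):
1. ~([](p & s) -> [][](p & s)), 0
2. [](p & s), 0   [~->-rule on 1]
3. ~[][](p & s), 0   [~->-rule on 1]
4. p & s, 0   [[]-rule on 2 via 0R0]
5. p, 0   [&-rule on 4]
6. s, 0   [&-rule on 4]
7. ~[](p & s), 1   [~[]-rule on 3: fresh world 1, 0R1]
8. p & s, 1   [[]-rule on 2 via 0R1]
9. p, 1   [&-rule on 8]
10. s, 1   [&-rule on 8]
11. ~(p & s), 2   [~[]-rule on 7: fresh world 2, 1R2]
12. ~s, 2   [~&-rule on 11 (branches; this branch)]
Accessibility: 0R0, 0R1, 1R0, 1R1, 1R2, 2R1, 2R2
The negation has an open branch (countermodel exists).

Not valid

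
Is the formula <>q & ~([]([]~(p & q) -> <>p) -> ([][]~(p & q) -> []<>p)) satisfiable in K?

1. <>q & ~([]([]~(p & q) -> <>p) -> ([][]~(p & q) -> []<>p)), 0
2. <>q, 0
3. ~([]([]~(p & q) -> <>p) -> ([][]~(p & q) -> []<>p)), 0
4. []([]~(p & q) -> <>p), 0
5. ~([][]~(p & q) -> []<>p), 0
6. [][]~(p & q), 0
7. ~[]<>p, 0
8. q, 1
9. []~(p & q) -> <>p, 1
10. []~(p & q), 1
11. <>p, 1
12. ~<>p, 2
13. []~(p & q) -> <>p, 2
14. []~(p & q), 2
15. ~[]~(p & q), 2
16. p, 3
17. ~(p & q), 3
18. ~q, 3
19. p & q, 4
20. p, 4
21. q, 4
22. ~p, 4
Accessibility: 0R1, 0R2, 1R3, 2R4
Branch closes: p and ~p both at 4.
(One branch shown.) All branches close.

Unsatisfiable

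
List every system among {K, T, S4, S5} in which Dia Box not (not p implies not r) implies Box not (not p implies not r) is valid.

S5

S5-tableau for the negation not (Dia Box not (not p implies not r) implies Box not (not p implies not r)):
1. not (Dia Box not (not p implies not r) implies Box not (not p implies not r)), w0
2. Dia Box not (not p implies not r), w0   [neg-implies-rule on 1]
3. not Box not (not p implies not r), w0   [neg-implies-rule on 1]
4. Box not (not p implies not r), w1   [Dia-rule on 2: fresh world w1, w0Rw1]
5. not (not p implies not r), w0   [Box-rule on 4 via w1Rw0]
6. not p, w0   [neg-implies-rule on 5]
7. r, w0   [neg-implies-rule on 5]
8. not (not p implies not r), w1   [Box-rule on 4 via w1Rw1]
9. not p, w1   [neg-implies-rule on 8]
10. r, w1   [neg-implies-rule on 8]
11. not p implies not r, w2   [neg-Box-rule on 3: fresh world w2, w0Rw2]
12. not (not p implies not r), w2   [Box-rule on 4 via w1Rw2]
13. not p, w2   [neg-implies-rule on 12]
14. r, w2   [neg-implies-rule on 12]
15. not r, w2   [implies-rule on 11 (branches; this branch)]
Accessibility: w0Rw0, w0Rw1, w0Rw2, w1Rw0, w1Rw1, w1Rw2, w2Rw0, w2Rw1, w2Rw2
Branch closes: r and not r both at w2.
Every branch closes (one shown): valid in S5.
S4-tableau for the negation not (Dia Box not (not p implies not r) implies Box not (not p implies not r)):
1. not (Dia Box not (not p implies not r) implies Box not (not p implies not r)), w0
2. Dia Box not (not p implies not r), w0   [neg-implies-rule on 1]
3. not Box not (not p implies not r), w0   [neg-implies-rule on 1]
4. Box not (not p implies not r), w1   [Dia-rule on 2: fresh world w1, w0Rw1]
5. not (not p implies not r), w1   [Box-rule on 4 via w1Rw1]
6. not p, w1   [neg-implies-rule on 5]
7. r, w1   [neg-implies-rule on 5]
8. not p implies not r, w2   [neg-Box-rule on 3: fresh world w2, w0Rw2]
9. not r, w2   [implies-rule on 8 (branches; this branch)]
Accessibility: w0Rw0, w0Rw1, w0Rw2, w1Rw1, w2Rw2
Complete open branch: countermodel on an S4-frame, so not valid in S4, nor in K, T (the same frame is also a K-frame and a T-frame).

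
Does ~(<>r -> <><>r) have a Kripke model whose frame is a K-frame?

1. ~(<>r -> <><>r), u
2. <>r, u
3. ~<><>r, u
4. r, v
5. ~<>r, v
Accessibility: uRv

Satisfiable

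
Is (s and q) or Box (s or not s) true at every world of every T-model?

Valid in T

Tableau for the negation not ((s and q) or Box (s or not s)):
1. not ((s and q) or Box (s or not s)), 0
2. not (s and q), 0
3. not Box (s or not s), 0
4. not q, 0
5. not (s or not s), 1
6. not s, 1
7. s, 1
Accessibility: 0R0, 0R1, 1R1
Branch closes: s and not s both at 1.
Every branch of the negation's tableau closes; the branch above is one of them.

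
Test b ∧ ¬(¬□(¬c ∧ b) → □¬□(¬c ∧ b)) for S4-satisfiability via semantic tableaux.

1. b ∧ ¬(¬□(¬c ∧ b) → □¬□(¬c ∧ b)), u
2. b, u
3. ¬(¬□(¬c ∧ b) → □¬□(¬c ∧ b)), u
4. ¬□(¬c ∧ b), u
5. ¬□¬□(¬c ∧ b), u
6. ¬(¬c ∧ b), v
7. ¬b, v
8. □(¬c ∧ b), w
9. ¬c ∧ b, w
10. ¬c, w
11. b, w
Accessibility: uRu, uRv, uRw, vRv, wRw

Satisfiable (open branch found)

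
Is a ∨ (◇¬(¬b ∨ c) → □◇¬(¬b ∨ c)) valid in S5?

Yes, valid

Tableau for the negation ¬(a ∨ (◇¬(¬b ∨ c) → □◇¬(¬b ∨ c))):
1. ¬(a ∨ (◇¬(¬b ∨ c) → □◇¬(¬b ∨ c))), u
2. ¬a, u   [¬∨-rule on 1]
3. ¬(◇¬(¬b ∨ c) → □◇¬(¬b ∨ c)), u   [¬∨-rule on 1]
4. ◇¬(¬b ∨ c), u   [¬→-rule on 3]
5. ¬□◇¬(¬b ∨ c), u   [¬→-rule on 3]
6. ¬(¬b ∨ c), v   [◇-rule on 4: fresh world v, uRv]
7. b, v   [¬∨-rule on 6]
8. ¬c, v   [¬∨-rule on 6]
9. ¬◇¬(¬b ∨ c), w   [¬□-rule on 5: fresh world w, uRw]
10. ¬b ∨ c, u   [¬◇-rule on 9 via wRu]
11. ¬b ∨ c, v   [¬◇-rule on 9 via wRv]
12. ¬b ∨ c, w   [¬◇-rule on 9 via wRw]
13. c, u   [∨-rule on 10 (branches; this branch)]
14. c, v   [∨-rule on 11 (branches; this branch)]
Accessibility: uRu, uRv, uRw, vRu, vRv, vRw, wRu, wRv, wRw
Branch closes: c and ¬c both at v.
Every branch of the negation's tableau closes; the branch above is one of them.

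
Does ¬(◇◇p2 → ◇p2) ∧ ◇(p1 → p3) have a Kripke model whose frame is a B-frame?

Satisfiable (open branch found)

1. ¬(◇◇p2 → ◇p2) ∧ ◇(p1 → p3), 0
2. ¬(◇◇p2 → ◇p2), 0
3. ◇(p1 → p3), 0
4. ◇◇p2, 0
5. ¬◇p2, 0
6. ¬p2, 0
7. p1 → p3, 1
8. ¬p2, 1
9. p3, 1
10. ◇p2, 2
11. ¬p2, 2
12. p2, 3
Accessibility: 0R0, 0R1, 0R2, 1R0, 1R1, 2R0, 2R2, 2R3, 3R2, 3R3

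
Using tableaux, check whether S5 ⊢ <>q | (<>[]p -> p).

Tableau for the negation ~(<>q | (<>[]p -> p)):
1. ~(<>q | (<>[]p -> p)), w0
2. ~<>q, w0
3. ~(<>[]p -> p), w0
4. <>[]p, w0
5. ~p, w0
6. ~q, w0
7. []p, w1
8. ~q, w1
9. p, w0
Accessibility: w0Rw0, w0Rw1, w1Rw0, w1Rw1
Branch closes: p and ~p both at w0.
All branches of the negation close; one closing branch shown above.

Valid in S5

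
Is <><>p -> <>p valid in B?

Invalid (countermodel exists)

Tableau for the negation ~(<><>p -> <>p):
1. ~(<><>p -> <>p), 0
2. <><>p, 0
3. ~<>p, 0
4. ~p, 0
5. <>p, 1
6. ~p, 1
7. p, 2
Accessibility: 0R0, 0R1, 1R0, 1R1, 1R2, 2R1, 2R2
The negation has an open branch (countermodel exists).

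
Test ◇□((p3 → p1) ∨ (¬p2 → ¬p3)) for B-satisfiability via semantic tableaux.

Yes, satisfiable

1. ◇□((p3 → p1) ∨ (¬p2 → ¬p3)), 0
2. □((p3 → p1) ∨ (¬p2 → ¬p3)), 1   [◇-rule on 1: fresh world 1, 0R1]
3. (p3 → p1) ∨ (¬p2 → ¬p3), 0   [□-rule on 2 via 1R0]
4. (p3 → p1) ∨ (¬p2 → ¬p3), 1   [□-rule on 2 via 1R1]
5. ¬p2 → ¬p3, 0   [∨-rule on 3 (branches; this branch)]
6. ¬p2 → ¬p3, 1   [∨-rule on 4 (branches; this branch)]
7. ¬p3, 0   [→-rule on 5 (branches; this branch)]
8. ¬p3, 1   [→-rule on 6 (branches; this branch)]
Accessibility: 0R0, 0R1, 1R0, 1R1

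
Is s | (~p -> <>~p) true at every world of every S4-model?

Yes, valid

Tableau for the negation ~(s | (~p -> <>~p)):
1. ~(s | (~p -> <>~p)), 0
2. ~s, 0
3. ~(~p -> <>~p), 0
4. ~p, 0
5. ~<>~p, 0
6. p, 0
Accessibility: 0R0
Branch closes: p and ~p both at 0.
Every branch of the negation's tableau closes; the branch above is one of them.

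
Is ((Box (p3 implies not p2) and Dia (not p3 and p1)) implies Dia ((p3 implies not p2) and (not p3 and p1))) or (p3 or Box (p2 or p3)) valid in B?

Valid in B

Tableau for the negation not (((Box (p3 implies not p2) and Dia (not p3 and p1)) implies Dia ((p3 implies not p2) and (not p3 and p1))) or (p3 or Box (p2 or p3))):
1. not (((Box (p3 implies not p2) and Dia (not p3 and p1)) implies Dia ((p3 implies not p2) and (not p3 and p1))) or (p3 or Box (p2 or p3))), u
2. not ((Box (p3 implies not p2) and Dia (not p3 and p1)) implies Dia ((p3 implies not p2) and (not p3 and p1))), u   [neg-or-rule on 1]
3. not (p3 or Box (p2 or p3)), u   [neg-or-rule on 1]
4. Box (p3 implies not p2) and Dia (not p3 and p1), u   [neg-implies-rule on 2]
5. not Dia ((p3 implies not p2) and (not p3 and p1)), u   [neg-implies-rule on 2]
6. not p3, u   [neg-or-rule on 3]
7. not Box (p2 or p3), u   [neg-or-rule on 3]
8. Box (p3 implies not p2), u   [and-rule on 4]
9. Dia (not p3 and p1), u   [and-rule on 4]
10. not ((p3 implies not p2) and (not p3 and p1)), u   [neg-Dia-rule on 5 via uRu]
11. p3 implies not p2, u   [Box-rule on 8 via uRu]
12. not (not p3 and p1), u   [neg-and-rule on 10 (branches; this branch)]
13. not p2, u   [implies-rule on 11 (branches; this branch)]
14. not p1, u   [neg-and-rule on 12 (branches; this branch)]
15. not (p2 or p3), v   [neg-Box-rule on 7: fresh world v, uRv]
16. not p2, v   [neg-or-rule on 15]
17. not p3, v   [neg-or-rule on 15]
18. not ((p3 implies not p2) and (not p3 and p1)), v   [neg-Dia-rule on 5 via uRv]
19. p3 implies not p2, v   [Box-rule on 8 via uRv]
20. not (not p3 and p1), v   [neg-and-rule on 18 (branches; this branch)]
21. not p1, v   [neg-and-rule on 20 (branches; this branch)]
22. not p3 and p1, w   [Dia-rule on 9: fresh world w, uRw]
23. not p3, w   [and-rule on 22]
24. p1, w   [and-rule on 22]
25. not ((p3 implies not p2) and (not p3 and p1)), w   [neg-Dia-rule on 5 via uRw]
26. p3 implies not p2, w   [Box-rule on 8 via uRw]
27. not (not p3 and p1), w   [neg-and-rule on 25 (branches; this branch)]
28. not p2, w   [implies-rule on 26 (branches; this branch)]
29. not p1, w   [neg-and-rule on 27 (branches; this branch)]
Accessibility: uRu, uRv, uRw, vRu, vRv, wRu, wRw
Branch closes: p1 and not p1 both at w.
All branches of the negation close; one closing branch shown above.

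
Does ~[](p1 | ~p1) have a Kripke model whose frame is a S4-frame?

1. ~[](p1 | ~p1), w0
2. ~(p1 | ~p1), w1
3. ~p1, w1
4. p1, w1
Accessibility: w0Rw0, w0Rw1, w1Rw1
Branch closes: p1 and ~p1 both at w1.
(One branch shown.) All branches close.

Unsatisfiable (every branch closes)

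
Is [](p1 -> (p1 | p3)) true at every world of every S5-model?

Valid

Tableau for the negation ~[](p1 -> (p1 | p3)):
1. ~[](p1 -> (p1 | p3)), u
2. ~(p1 -> (p1 | p3)), v   [~[]-rule on 1: fresh world v, uRv]
3. p1, v   [~->-rule on 2]
4. ~(p1 | p3), v   [~->-rule on 2]
5. ~p1, v   [~|-rule on 4]
6. ~p3, v   [~|-rule on 4]
Accessibility: uRu, uRv, vRu, vRv
Branch closes: p1 and ~p1 both at v.
All branches of the negation close; one closing branch shown above.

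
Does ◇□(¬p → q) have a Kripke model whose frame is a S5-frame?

1. ◇□(¬p → q), u
2. □(¬p → q), v   [◇-rule on 1: fresh world v, uRv]
3. ¬p → q, u   [□-rule on 2 via vRu]
4. ¬p → q, v   [□-rule on 2 via vRv]
5. q, u   [→-rule on 3 (branches; this branch)]
6. q, v   [→-rule on 4 (branches; this branch)]
Accessibility: uRu, uRv, vRu, vRv

Satisfiable (open branch found)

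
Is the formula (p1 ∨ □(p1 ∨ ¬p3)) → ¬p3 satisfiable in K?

1. (p1 ∨ □(p1 ∨ ¬p3)) → ¬p3, u
2. ¬p3, u

Satisfiable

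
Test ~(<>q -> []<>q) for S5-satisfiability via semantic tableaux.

1. ~(<>q -> []<>q), 0
2. <>q, 0
3. ~[]<>q, 0
4. q, 1
5. ~<>q, 2
6. ~q, 0
7. ~q, 1
Accessibility: 0R0, 0R1, 0R2, 1R0, 1R1, 1R2, 2R0, 2R1, 2R2
Branch closes: q and ~q both at 1.
All branches of the tableau close; one closing branch shown above.

Unsatisfiable (every branch closes)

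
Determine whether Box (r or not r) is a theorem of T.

Valid in T

Tableau for the negation not Box (r or not r):
1. not Box (r or not r), u
2. not (r or not r), v
3. not r, v
4. r, v
Accessibility: uRu, uRv, vRv
Branch closes: r and not r both at v.
Every branch of the negation's tableau closes; the branch above is one of them.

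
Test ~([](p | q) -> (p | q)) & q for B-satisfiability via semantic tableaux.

1. ~([](p | q) -> (p | q)) & q, w0
2. ~([](p | q) -> (p | q)), w0   [&-rule on 1]
3. q, w0   [&-rule on 1]
4. [](p | q), w0   [~->-rule on 2]
5. ~(p | q), w0   [~->-rule on 2]
6. ~p, w0   [~|-rule on 5]
7. ~q, w0   [~|-rule on 5]
Accessibility: w0Rw0
Branch closes: q and ~q both at w0.
All branches of the tableau close; one closing branch shown above.

Unsatisfiable (every branch closes)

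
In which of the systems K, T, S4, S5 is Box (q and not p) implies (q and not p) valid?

T, S4, S5

K-tableau for the negation not (Box (q and not p) implies (q and not p)):
1. not (Box (q and not p) implies (q and not p)), u
2. Box (q and not p), u
3. not (q and not p), u
4. p, u
Complete open branch: countermodel on a K-frame, so not valid in K.
T-tableau for the negation not (Box (q and not p) implies (q and not p)):
1. not (Box (q and not p) implies (q and not p)), u
2. Box (q and not p), u
3. not (q and not p), u
4. q and not p, u
5. q, u
6. not p, u
7. p, u
Accessibility: uRu
Branch closes: p and not p both at u.
Every branch closes (one shown): valid in T, hence also in S4, S5 (every theorem of T is a theorem of S4 and S5).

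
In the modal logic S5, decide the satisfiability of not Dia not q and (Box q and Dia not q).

1. not Dia not q and (Box q and Dia not q), 0
2. not Dia not q, 0
3. Box q and Dia not q, 0
4. Box q, 0
5. Dia not q, 0
6. q, 0
7. not q, 1
8. q, 1
Accessibility: 0R0, 0R1, 1R0, 1R1
Branch closes: q and not q both at 1.
(One branch shown.) All branches close.

Unsatisfiable (every branch closes)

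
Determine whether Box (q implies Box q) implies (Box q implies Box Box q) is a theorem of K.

Yes, valid

Tableau for the negation not (Box (q implies Box q) implies (Box q implies Box Box q)):
1. not (Box (q implies Box q) implies (Box q implies Box Box q)), w0
2. Box (q implies Box q), w0   [neg-implies-rule on 1]
3. not (Box q implies Box Box q), w0   [neg-implies-rule on 1]
4. Box q, w0   [neg-implies-rule on 3]
5. not Box Box q, w0   [neg-implies-rule on 3]
6. not Box q, w1   [neg-Box-rule on 5: fresh world w1, w0Rw1]
7. q implies Box q, w1   [Box-rule on 2 via w0Rw1]
8. q, w1   [Box-rule on 4 via w0Rw1]
9. Box q, w1   [implies-rule on 7 (branches; this branch)]
10. not q, w2   [neg-Box-rule on 6: fresh world w2, w1Rw2]
11. q, w2   [Box-rule on 9 via w1Rw2]
Accessibility: w0Rw1, w1Rw2
Branch closes: q and not q both at w2.
Every branch of the negation's tableau closes; the branch above is one of them.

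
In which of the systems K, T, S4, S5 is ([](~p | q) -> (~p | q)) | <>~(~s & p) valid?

T, S4, S5

T-tableau for the negation ~(([](~p | q) -> (~p | q)) | <>~(~s & p)):
1. ~(([](~p | q) -> (~p | q)) | <>~(~s & p)), w0
2. ~([](~p | q) -> (~p | q)), w0   [~|-rule on 1]
3. ~<>~(~s & p), w0   [~|-rule on 1]
4. [](~p | q), w0   [~->-rule on 2]
5. ~(~p | q), w0   [~->-rule on 2]
6. p, w0   [~|-rule on 5]
7. ~q, w0   [~|-rule on 5]
8. ~s & p, w0   [~<>-rule on 3 via w0Rw0]
9. ~s, w0   [&-rule on 8]
10. ~p | q, w0   [[]-rule on 4 via w0Rw0]
11. q, w0   [|-rule on 10 (branches; this branch)]
Accessibility: w0Rw0
Branch closes: q and ~q both at w0.
Every branch closes (one shown): valid in T, hence also in S4, S5 (every theorem of T is a theorem of S4 and S5).
K-tableau for the negation ~(([](~p | q) -> (~p | q)) | <>~(~s & p)):
1. ~(([](~p | q) -> (~p | q)) | <>~(~s & p)), w0
2. ~([](~p | q) -> (~p | q)), w0   [~|-rule on 1]
3. ~<>~(~s & p), w0   [~|-rule on 1]
4. [](~p | q), w0   [~->-rule on 2]
5. ~(~p | q), w0   [~->-rule on 2]
6. p, w0   [~|-rule on 5]
7. ~q, w0   [~|-rule on 5]
Complete open branch: countermodel on a K-frame, so not valid in K.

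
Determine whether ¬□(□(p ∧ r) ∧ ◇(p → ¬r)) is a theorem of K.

Tableau for the negation □(□(p ∧ r) ∧ ◇(p → ¬r)):
1. □(□(p ∧ r) ∧ ◇(p → ¬r)), w0
The negation has an open branch (countermodel exists).

No, not valid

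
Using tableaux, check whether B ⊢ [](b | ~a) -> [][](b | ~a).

Tableau for the negation ~([](b | ~a) -> [][](b | ~a)):
1. ~([](b | ~a) -> [][](b | ~a)), 0
2. [](b | ~a), 0   [~->-rule on 1]
3. ~[][](b | ~a), 0   [~->-rule on 1]
4. b | ~a, 0   [[]-rule on 2 via 0R0]
5. ~a, 0   [|-rule on 4 (branches; this branch)]
6. ~[](b | ~a), 1   [~[]-rule on 3: fresh world 1, 0R1]
7. b | ~a, 1   [[]-rule on 2 via 0R1]
8. ~a, 1   [|-rule on 7 (branches; this branch)]
9. ~(b | ~a), 2   [~[]-rule on 6: fresh world 2, 1R2]
10. ~b, 2   [~|-rule on 9]
11. a, 2   [~|-rule on 9]
Accessibility: 0R0, 0R1, 1R0, 1R1, 1R2, 2R1, 2R2
The negation has an open branch (countermodel exists).

Not valid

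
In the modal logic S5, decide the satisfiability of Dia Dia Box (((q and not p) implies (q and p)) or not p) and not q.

Satisfiable (open branch found)

1. Dia Dia Box (((q and not p) implies (q and p)) or not p) and not q, u
2. Dia Dia Box (((q and not p) implies (q and p)) or not p), u
3. not q, u
4. Dia Box (((q and not p) implies (q and p)) or not p), v
5. Box (((q and not p) implies (q and p)) or not p), w
6. ((q and not p) implies (q and p)) or not p, u
7. ((q and not p) implies (q and p)) or not p, v
8. ((q and not p) implies (q and p)) or not p, w
9. not p, u
10. not p, v
11. not p, w
Accessibility: uRu, uRv, uRw, vRu, vRv, vRw, wRu, wRv, wRw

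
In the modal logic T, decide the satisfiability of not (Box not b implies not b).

1. not (Box not b implies not b), w0
2. Box not b, w0
3. b, w0
4. not b, w0
Accessibility: w0Rw0
Branch closes: b and not b both at w0.
All branches of the tableau close; one closing branch shown above.

Unsatisfiable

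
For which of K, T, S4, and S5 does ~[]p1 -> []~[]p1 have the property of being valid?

S4-tableau for the negation ~(~[]p1 -> []~[]p1):
1. ~(~[]p1 -> []~[]p1), w0
2. ~[]p1, w0   [~->-rule on 1]
3. ~[]~[]p1, w0   [~->-rule on 1]
4. ~p1, w1   [~[]-rule on 2: fresh world w1, w0Rw1]
5. []p1, w2   [~[]-rule on 3: fresh world w2, w0Rw2]
6. p1, w2   [[]-rule on 5 via w2Rw2]
Accessibility: w0Rw0, w0Rw1, w0Rw2, w1Rw1, w2Rw2
Complete open branch: countermodel on an S4-frame, so not valid in S4, nor in K, T (the same frame is also a K-frame and a T-frame).
S5-tableau for the negation ~(~[]p1 -> []~[]p1):
1. ~(~[]p1 -> []~[]p1), w0
2. ~[]p1, w0   [~->-rule on 1]
3. ~[]~[]p1, w0   [~->-rule on 1]
4. ~p1, w1   [~[]-rule on 2: fresh world w1, w0Rw1]
5. []p1, w2   [~[]-rule on 3: fresh world w2, w0Rw2]
6. p1, w0   [[]-rule on 5 via w2Rw0]
7. p1, w1   [[]-rule on 5 via w2Rw1]
Accessibility: w0Rw0, w0Rw1, w0Rw2, w1Rw0, w1Rw1, w1Rw2, w2Rw0, w2Rw1, w2Rw2
Branch closes: p1 and ~p1 both at w1.
Every branch closes (one shown): valid in S5.

S5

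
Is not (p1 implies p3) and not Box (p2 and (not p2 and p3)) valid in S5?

Invalid (countermodel exists)

Tableau for the negation not (not (p1 implies p3) and not Box (p2 and (not p2 and p3))):
1. not (not (p1 implies p3) and not Box (p2 and (not p2 and p3))), 0
2. p1 implies p3, 0
3. p3, 0
Accessibility: 0R0
The negation has an open branch (countermodel exists).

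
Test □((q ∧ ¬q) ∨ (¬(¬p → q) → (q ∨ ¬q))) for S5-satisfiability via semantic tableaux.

Satisfiable

1. □((q ∧ ¬q) ∨ (¬(¬p → q) → (q ∨ ¬q))), 0
2. (q ∧ ¬q) ∨ (¬(¬p → q) → (q ∨ ¬q)), 0
3. ¬(¬p → q) → (q ∨ ¬q), 0
4. q ∨ ¬q, 0
5. ¬q, 0
Accessibility: 0R0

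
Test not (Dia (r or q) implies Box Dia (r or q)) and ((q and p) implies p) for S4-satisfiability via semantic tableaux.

Satisfiable

1. not (Dia (r or q) implies Box Dia (r or q)) and ((q and p) implies p), w0
2. not (Dia (r or q) implies Box Dia (r or q)), w0   [and-rule on 1]
3. (q and p) implies p, w0   [and-rule on 1]
4. Dia (r or q), w0   [neg-implies-rule on 2]
5. not Box Dia (r or q), w0   [neg-implies-rule on 2]
6. p, w0   [implies-rule on 3 (branches; this branch)]
7. r or q, w1   [Dia-rule on 4: fresh world w1, w0Rw1]
8. q, w1   [or-rule on 7 (branches; this branch)]
9. not Dia (r or q), w2   [neg-Box-rule on 5: fresh world w2, w0Rw2]
10. not (r or q), w2   [neg-Dia-rule on 9 via w2Rw2]
11. not r, w2   [neg-or-rule on 10]
12. not q, w2   [neg-or-rule on 10]
Accessibility: w0Rw0, w0Rw1, w0Rw2, w1Rw1, w2Rw2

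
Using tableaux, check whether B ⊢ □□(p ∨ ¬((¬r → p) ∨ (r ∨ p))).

Tableau for the negation ¬□□(p ∨ ¬((¬r → p) ∨ (r ∨ p))):
1. ¬□□(p ∨ ¬((¬r → p) ∨ (r ∨ p))), w0
2. ¬□(p ∨ ¬((¬r → p) ∨ (r ∨ p))), w1   [¬□-rule on 1: fresh world w1, w0Rw1]
3. ¬(p ∨ ¬((¬r → p) ∨ (r ∨ p))), w2   [¬□-rule on 2: fresh world w2, w1Rw2]
4. ¬p, w2   [¬∨-rule on 3]
5. (¬r → p) ∨ (r ∨ p), w2   [¬∨-rule on 3]
6. r ∨ p, w2   [∨-rule on 5 (branches; this branch)]
7. r, w2   [∨-rule on 6 (branches; this branch)]
Accessibility: w0Rw0, w0Rw1, w1Rw0, w1Rw1, w1Rw2, w2Rw1, w2Rw2
The negation has an open branch (countermodel exists).

Invalid (countermodel exists)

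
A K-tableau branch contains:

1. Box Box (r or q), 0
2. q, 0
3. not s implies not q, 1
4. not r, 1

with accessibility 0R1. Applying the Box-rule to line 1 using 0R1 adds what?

Box (r or q), 1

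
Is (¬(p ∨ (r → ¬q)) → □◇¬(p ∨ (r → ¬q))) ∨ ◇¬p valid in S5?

Tableau for the negation ¬((¬(p ∨ (r → ¬q)) → □◇¬(p ∨ (r → ¬q))) ∨ ◇¬p):
1. ¬((¬(p ∨ (r → ¬q)) → □◇¬(p ∨ (r → ¬q))) ∨ ◇¬p), u
2. ¬(¬(p ∨ (r → ¬q)) → □◇¬(p ∨ (r → ¬q))), u
3. ¬◇¬p, u
4. ¬(p ∨ (r → ¬q)), u
5. ¬□◇¬(p ∨ (r → ¬q)), u
6. ¬p, u
7. ¬(r → ¬q), u
8. r, u
9. q, u
10. p, u
Accessibility: uRu
Branch closes: p and ¬p both at u.
All branches of the negation close; one closing branch shown above.

Valid in S5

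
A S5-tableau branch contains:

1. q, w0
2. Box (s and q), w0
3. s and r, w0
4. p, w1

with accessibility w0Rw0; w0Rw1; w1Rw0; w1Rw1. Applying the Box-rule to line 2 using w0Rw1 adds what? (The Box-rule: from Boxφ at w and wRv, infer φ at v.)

s and q, w1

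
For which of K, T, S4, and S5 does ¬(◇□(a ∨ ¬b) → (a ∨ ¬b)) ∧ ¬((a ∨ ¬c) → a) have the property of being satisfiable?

K, T, S4

S4-tableau for the formula:
1. ¬(◇□(a ∨ ¬b) → (a ∨ ¬b)) ∧ ¬((a ∨ ¬c) → a), u
2. ¬(◇□(a ∨ ¬b) → (a ∨ ¬b)), u
3. ¬((a ∨ ¬c) → a), u
4. ◇□(a ∨ ¬b), u
5. ¬(a ∨ ¬b), u
6. a ∨ ¬c, u
7. ¬a, u
8. b, u
9. ¬c, u
10. □(a ∨ ¬b), v
11. a ∨ ¬b, v
12. ¬b, v
Accessibility: uRu, uRv, vRv
Complete open branch: satisfiable in S4, hence also in K, T (this S4-model is also a K-model and a T-model).
S5-tableau for the formula:
1. ¬(◇□(a ∨ ¬b) → (a ∨ ¬b)) ∧ ¬((a ∨ ¬c) → a), u
2. ¬(◇□(a ∨ ¬b) → (a ∨ ¬b)), u
3. ¬((a ∨ ¬c) → a), u
4. ◇□(a ∨ ¬b), u
5. ¬(a ∨ ¬b), u
6. a ∨ ¬c, u
7. ¬a, u
8. b, u
9. ¬c, u
10. □(a ∨ ¬b), v
11. a ∨ ¬b, u
12. a ∨ ¬b, v
13. ¬b, u
Accessibility: uRu, uRv, vRu, vRv
Branch closes: b and ¬b both at u.
Every branch closes (one shown): unsatisfiable in S5.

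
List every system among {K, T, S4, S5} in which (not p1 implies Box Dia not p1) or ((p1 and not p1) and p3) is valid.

S5

S5-tableau for the negation not ((not p1 implies Box Dia not p1) or ((p1 and not p1) and p3)):
1. not ((not p1 implies Box Dia not p1) or ((p1 and not p1) and p3)), 0
2. not (not p1 implies Box Dia not p1), 0
3. not ((p1 and not p1) and p3), 0
4. not p1, 0
5. not Box Dia not p1, 0
6. not (p1 and not p1), 0
7. not Dia not p1, 1
8. p1, 0
Accessibility: 0R0, 0R1, 1R0, 1R1
Branch closes: p1 and not p1 both at 0.
Every branch closes (one shown): valid in S5.
S4-tableau for the negation not ((not p1 implies Box Dia not p1) or ((p1 and not p1) and p3)):
1. not ((not p1 implies Box Dia not p1) or ((p1 and not p1) and p3)), 0
2. not (not p1 implies Box Dia not p1), 0
3. not ((p1 and not p1) and p3), 0
4. not p1, 0
5. not Box Dia not p1, 0
6. not p3, 0
7. not Dia not p1, 1
8. p1, 1
Accessibility: 0R0, 0R1, 1R1
Complete open branch: countermodel on an S4-frame, so not valid in S4, nor in K, T (the same frame is also a K-frame and a T-frame).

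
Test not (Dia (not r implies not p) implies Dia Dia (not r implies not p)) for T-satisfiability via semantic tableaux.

Unsatisfiable (every branch closes)

1. not (Dia (not r implies not p) implies Dia Dia (not r implies not p)), u
2. Dia (not r implies not p), u   [neg-implies-rule on 1]
3. not Dia Dia (not r implies not p), u   [neg-implies-rule on 1]
4. not Dia (not r implies not p), u   [neg-Dia-rule on 3 via uRu]
5. not (not r implies not p), u   [neg-Dia-rule on 4 via uRu]
6. not r, u   [neg-implies-rule on 5]
7. p, u   [neg-implies-rule on 5]
8. not r implies not p, v   [Dia-rule on 2: fresh world v, uRv]
9. not Dia (not r implies not p), v   [neg-Dia-rule on 3 via uRv]
10. not (not r implies not p), v   [neg-Dia-rule on 4 via uRv]
11. not r, v   [neg-implies-rule on 10]
12. p, v   [neg-implies-rule on 10]
13. not p, v   [implies-rule on 8 (branches; this branch)]
Accessibility: uRu, uRv, vRv
Branch closes: p and not p both at v.
(One branch shown.) All branches close.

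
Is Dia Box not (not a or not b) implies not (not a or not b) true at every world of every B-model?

Valid

Tableau for the negation not (Dia Box not (not a or not b) implies not (not a or not b)):
1. not (Dia Box not (not a or not b) implies not (not a or not b)), 0
2. Dia Box not (not a or not b), 0   [neg-implies-rule on 1]
3. not a or not b, 0   [neg-implies-rule on 1]
4. not b, 0   [or-rule on 3 (branches; this branch)]
5. Box not (not a or not b), 1   [Dia-rule on 2: fresh world 1, 0R1]
6. not (not a or not b), 0   [Box-rule on 5 via 1R0]
7. a, 0   [neg-or-rule on 6]
8. b, 0   [neg-or-rule on 6]
Accessibility: 0R0, 0R1, 1R0, 1R1
Branch closes: b and not b both at 0.
Every branch of the negation's tableau closes; the branch above is one of them.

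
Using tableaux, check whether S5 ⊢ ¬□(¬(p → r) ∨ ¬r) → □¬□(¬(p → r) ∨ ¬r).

Tableau for the negation ¬(¬□(¬(p → r) ∨ ¬r) → □¬□(¬(p → r) ∨ ¬r)):
1. ¬(¬□(¬(p → r) ∨ ¬r) → □¬□(¬(p → r) ∨ ¬r)), 0
2. ¬□(¬(p → r) ∨ ¬r), 0
3. ¬□¬□(¬(p → r) ∨ ¬r), 0
4. ¬(¬(p → r) ∨ ¬r), 1
5. p → r, 1
6. r, 1
7. □(¬(p → r) ∨ ¬r), 2
8. ¬(p → r) ∨ ¬r, 0
9. ¬(p → r) ∨ ¬r, 1
10. ¬(p → r) ∨ ¬r, 2
11. ¬(p → r), 0
12. p, 0
13. ¬r, 0
14. ¬(p → r), 1
15. p, 1
16. ¬r, 1
Accessibility: 0R0, 0R1, 0R2, 1R0, 1R1, 1R2, 2R0, 2R1, 2R2
Branch closes: r and ¬r both at 1.
Every branch of the negation's tableau closes; the branch above is one of them.

Yes, valid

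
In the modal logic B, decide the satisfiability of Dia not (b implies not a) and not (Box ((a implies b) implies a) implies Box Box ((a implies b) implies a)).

Satisfiable (open branch found)

1. Dia not (b implies not a) and not (Box ((a implies b) implies a) implies Box Box ((a implies b) implies a)), w0
2. Dia not (b implies not a), w0
3. not (Box ((a implies b) implies a) implies Box Box ((a implies b) implies a)), w0
4. Box ((a implies b) implies a), w0
5. not Box Box ((a implies b) implies a), w0
6. (a implies b) implies a, w0
7. a, w0
8. not (b implies not a), w1
9. b, w1
10. a, w1
11. (a implies b) implies a, w1
12. not Box ((a implies b) implies a), w2
13. (a implies b) implies a, w2
14. a, w2
15. not ((a implies b) implies a), w3
16. a implies b, w3
17. not a, w3
18. b, w3
Accessibility: w0Rw0, w0Rw1, w0Rw2, w1Rw0, w1Rw1, w2Rw0, w2Rw2, w2Rw3, w3Rw2, w3Rw3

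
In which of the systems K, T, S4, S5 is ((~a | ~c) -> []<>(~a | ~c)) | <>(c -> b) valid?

S5

S4-tableau for the negation ~(((~a | ~c) -> []<>(~a | ~c)) | <>(c -> b)):
1. ~(((~a | ~c) -> []<>(~a | ~c)) | <>(c -> b)), u
2. ~((~a | ~c) -> []<>(~a | ~c)), u
3. ~<>(c -> b), u
4. ~a | ~c, u
5. ~[]<>(~a | ~c), u
6. ~(c -> b), u
7. c, u
8. ~b, u
9. ~a, u
10. ~<>(~a | ~c), v
11. ~(c -> b), v
12. c, v
13. ~b, v
14. ~(~a | ~c), v
15. a, v
Accessibility: uRu, uRv, vRv
Complete open branch: countermodel on an S4-frame, so not valid in S4, nor in K, T (the same frame is also a K-frame and a T-frame).
S5-tableau for the negation ~(((~a | ~c) -> []<>(~a | ~c)) | <>(c -> b)):
1. ~(((~a | ~c) -> []<>(~a | ~c)) | <>(c -> b)), u
2. ~((~a | ~c) -> []<>(~a | ~c)), u
3. ~<>(c -> b), u
4. ~a | ~c, u
5. ~[]<>(~a | ~c), u
6. ~(c -> b), u
7. c, u
8. ~b, u
9. ~a, u
10. ~<>(~a | ~c), v
11. ~(c -> b), v
12. c, v
13. ~b, v
14. ~(~a | ~c), u
15. a, u
Accessibility: uRu, uRv, vRu, vRv
Branch closes: a and ~a both at u.
Every branch closes (one shown): valid in S5.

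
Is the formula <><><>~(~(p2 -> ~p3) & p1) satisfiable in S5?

Satisfiable

1. <><><>~(~(p2 -> ~p3) & p1), w0
2. <><>~(~(p2 -> ~p3) & p1), w1   [<>-rule on 1: fresh world w1, w0Rw1]
3. <>~(~(p2 -> ~p3) & p1), w2   [<>-rule on 2: fresh world w2, w1Rw2]
4. ~(~(p2 -> ~p3) & p1), w3   [<>-rule on 3: fresh world w3, w2Rw3]
5. ~p1, w3   [~&-rule on 4 (branches; this branch)]
Accessibility: w0Rw0, w0Rw1, w0Rw2, w0Rw3, w1Rw0, w1Rw1, w1Rw2, w1Rw3, w2Rw0, w2Rw1, w2Rw2, w2Rw3, w3Rw0, w3Rw1, w3Rw2, w3Rw3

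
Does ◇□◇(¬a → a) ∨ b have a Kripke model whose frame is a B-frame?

1. ◇□◇(¬a → a) ∨ b, w0
2. b, w0   [∨-rule on 1 (branches; this branch)]
Accessibility: w0Rw0

Yes, satisfiable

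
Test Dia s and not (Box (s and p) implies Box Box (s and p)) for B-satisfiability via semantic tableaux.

Yes, satisfiable

1. Dia s and not (Box (s and p) implies Box Box (s and p)), w0
2. Dia s, w0
3. not (Box (s and p) implies Box Box (s and p)), w0
4. Box (s and p), w0
5. not Box Box (s and p), w0
6. s and p, w0
7. s, w0
8. p, w0
9. s, w1
10. s and p, w1
11. p, w1
12. not Box (s and p), w2
13. s and p, w2
14. s, w2
15. p, w2
16. not (s and p), w3
17. not p, w3
Accessibility: w0Rw0, w0Rw1, w0Rw2, w1Rw0, w1Rw1, w2Rw0, w2Rw2, w2Rw3, w3Rw2, w3Rw3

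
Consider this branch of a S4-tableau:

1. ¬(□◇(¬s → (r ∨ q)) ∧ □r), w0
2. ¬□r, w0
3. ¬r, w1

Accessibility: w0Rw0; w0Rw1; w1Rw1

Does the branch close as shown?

There is no literal clash: for every atom and world, at most one sign appears.

Open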